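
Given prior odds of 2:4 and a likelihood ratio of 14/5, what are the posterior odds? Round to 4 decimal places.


Posterior odds = prior odds * LR
Prior odds = 2/4 = 0.5
LR = 14/5 = 2.8
Posterior odds = 0.5 * 2.8 = 1.4

1.4


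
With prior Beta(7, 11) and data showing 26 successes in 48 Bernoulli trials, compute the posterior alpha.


Conjugate update: alpha_posterior = alpha_prior + k
= 7 + 26 = 33

33


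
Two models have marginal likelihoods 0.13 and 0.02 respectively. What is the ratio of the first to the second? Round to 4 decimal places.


Evidence ratio = 0.13 / 0.02
= 6.5

6.5


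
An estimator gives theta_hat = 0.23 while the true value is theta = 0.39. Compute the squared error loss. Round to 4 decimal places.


The squared error loss is (theta_hat - theta)^2
= (0.23 - 0.39)^2
= (-0.16)^2 = 0.0256

0.0256


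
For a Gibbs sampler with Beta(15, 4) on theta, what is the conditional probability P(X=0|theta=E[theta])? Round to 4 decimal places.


E[theta] = 15/(15+4) = 0.7895
P(X=0|theta) = 1 - theta = 0.2105

0.2105


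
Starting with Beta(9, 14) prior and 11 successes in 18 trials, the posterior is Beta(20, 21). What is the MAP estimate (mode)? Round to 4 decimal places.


The mode of Beta(a, b) when a > 1 and b > 1 is (a-1)/(a+b-2)
= (20 - 1) / (20 + 21 - 2)
= 19 / 39
= 0.4872

0.4872


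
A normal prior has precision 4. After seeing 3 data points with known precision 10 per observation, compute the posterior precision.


In the conjugate normal model, precisions add:
tau_posterior = tau_prior + n * tau_data
= 4 + 3*10 = 34

34


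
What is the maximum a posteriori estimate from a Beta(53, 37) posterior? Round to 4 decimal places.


The MAP estimate equals the mode of the distribution.
Mode of Beta(a,b) = (a-1)/(a+b-2)
= 52/88
= 0.5909

0.5909


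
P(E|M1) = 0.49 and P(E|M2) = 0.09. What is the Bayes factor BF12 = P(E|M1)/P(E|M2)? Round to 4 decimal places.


Bayes factor BF12 = P(E|M1) / P(E|M2)
= 0.49 / 0.09
= 5.4444

5.4444


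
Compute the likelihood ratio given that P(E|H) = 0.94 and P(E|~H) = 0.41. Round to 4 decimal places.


LR = P(E|H) / P(E|~H)
= 0.94 / 0.41 = 2.2927

2.2927


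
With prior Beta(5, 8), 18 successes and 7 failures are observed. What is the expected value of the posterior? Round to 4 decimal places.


Posterior = Beta(23, 15)
E[theta] = alpha/(alpha+beta)
= 23/38 = 0.6053

0.6053


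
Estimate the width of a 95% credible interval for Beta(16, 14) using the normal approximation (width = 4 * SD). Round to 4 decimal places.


For Beta(a,b): Var = ab/((a+b)^2(a+b+1))
Var = 0.008, SD = 0.0896
Approximate 95% CI width = 4 * 0.0896 = 0.3584

0.3584


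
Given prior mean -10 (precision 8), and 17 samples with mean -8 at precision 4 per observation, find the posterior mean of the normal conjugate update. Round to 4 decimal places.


The posterior mean is a precision-weighted average of prior and data.
Post. prec. = 8 + 68 = 76
Post. mean = (-80 + -544)/76 = -624/76 = -8.2105

-8.2105


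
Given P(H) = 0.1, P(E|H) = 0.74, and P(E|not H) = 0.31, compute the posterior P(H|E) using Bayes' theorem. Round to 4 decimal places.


By Bayes' theorem: P(H|E) = P(E|H)*P(H) / P(E)
P(E) = P(E|H)*P(H) + P(E|not H)*P(not H)
P(E) = 0.74*0.1 + 0.31*0.9 = 0.353
P(H|E) = 0.74*0.1 / 0.353 = 0.2096

0.2096


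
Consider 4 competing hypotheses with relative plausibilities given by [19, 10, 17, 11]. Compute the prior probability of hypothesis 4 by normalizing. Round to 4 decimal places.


Sum of weights = 19 + 10 + 17 + 11 = 57
Normalized prior for H4 = 11 / 57
= 0.193

0.193


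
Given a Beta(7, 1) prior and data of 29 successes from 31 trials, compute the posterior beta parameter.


Number of failures = 31 - 29 = 2
Posterior beta = 1 + 2 = 3

3


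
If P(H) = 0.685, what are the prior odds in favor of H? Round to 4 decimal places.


Prior odds = P(H) / (1 - P(H))
= 0.685 / 0.315
= 2.1746

2.1746


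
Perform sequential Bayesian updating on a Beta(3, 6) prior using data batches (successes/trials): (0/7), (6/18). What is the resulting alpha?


Accumulate successes: 6
Posterior alpha = prior alpha + sum of successes
= 3 + 6 = 9

9


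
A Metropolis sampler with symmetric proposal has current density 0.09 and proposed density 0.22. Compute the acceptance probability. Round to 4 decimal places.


For symmetric proposals, acceptance = min(1, pi(x*)/pi(x))
= min(1, 0.22/0.09)
= min(1, 2.4444) = 1.0

1.0


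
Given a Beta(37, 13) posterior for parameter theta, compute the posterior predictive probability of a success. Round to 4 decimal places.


For a Beta-Bernoulli model, the predictive probability is the mean:
P(success) = 37/(37+13) = 37/50 = 0.74

0.74


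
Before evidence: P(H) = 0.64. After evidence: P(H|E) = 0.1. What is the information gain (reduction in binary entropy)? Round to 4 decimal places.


Prior entropy = 0.9427
Posterior entropy = 0.469
Information gain = 0.9427 - 0.469 = 0.4737

0.4737


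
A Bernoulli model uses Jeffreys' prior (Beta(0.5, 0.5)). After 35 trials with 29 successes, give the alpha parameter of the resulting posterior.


Posterior = Beta(prior_alpha + successes, prior_beta + failures)
= Beta(0.5 + 29, 0.5 + 6)
Posterior alpha = 0.5 + k = 0.5 + 29 = 29.5

29.5


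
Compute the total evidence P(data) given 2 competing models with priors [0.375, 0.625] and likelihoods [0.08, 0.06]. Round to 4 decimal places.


Marginal likelihood = sum P(model_i) * P(data|model_i)
Model 1: 0.375 * 0.08 = 0.03
Model 2: 0.625 * 0.06 = 0.0375
Total = 0.0675

0.0675


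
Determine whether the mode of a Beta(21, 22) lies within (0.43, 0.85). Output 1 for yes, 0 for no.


First find the mode: (a-1)/(a+b-2) = 0.4878
Is 0.4878 in (0.43, 0.85)? 1

1


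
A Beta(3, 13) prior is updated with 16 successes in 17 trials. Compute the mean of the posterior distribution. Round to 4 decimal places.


After update: Beta(19, 14)
Mean = 19 / (19 + 14) = 19 / 33
= 0.5758

0.5758


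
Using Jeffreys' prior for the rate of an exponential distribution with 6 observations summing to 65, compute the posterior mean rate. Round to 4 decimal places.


Jeffreys' prior leads to posterior Gamma(6, 65).
Mean = 6/65 = 0.0923

0.0923


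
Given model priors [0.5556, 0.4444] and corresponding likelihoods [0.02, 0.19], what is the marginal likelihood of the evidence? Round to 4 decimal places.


P(E) = sum_i P(M_i) P(E|M_i)
= 0.0111 + 0.0844
= 0.0955

0.0955


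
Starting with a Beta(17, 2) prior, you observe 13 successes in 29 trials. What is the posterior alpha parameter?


For a Beta-Binomial conjugate model:
Posterior alpha = prior alpha + number of successes
= 17 + 13 = 30

30


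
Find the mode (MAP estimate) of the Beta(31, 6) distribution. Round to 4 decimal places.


For Beta(a,b) with a,b > 1:
Mode = (a-1)/(a+b-2) = (31-1)/(37-2)
= 30/35 = 0.8571

0.8571


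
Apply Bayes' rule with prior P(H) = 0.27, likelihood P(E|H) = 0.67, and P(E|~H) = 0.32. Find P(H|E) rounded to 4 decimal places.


Step 1: Compute marginal P(E) = P(E|H)P(H) + P(E|~H)P(~H)
= 0.67*0.27 + 0.32*0.73 = 0.4145
Step 2: P(H|E) = P(E|H)P(H)/P(E) = 0.1809/0.4145
= 0.4364

0.4364


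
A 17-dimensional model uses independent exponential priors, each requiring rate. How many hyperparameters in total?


Per parameter: 1 (rate).
Total = 17 * 1 = 17

17


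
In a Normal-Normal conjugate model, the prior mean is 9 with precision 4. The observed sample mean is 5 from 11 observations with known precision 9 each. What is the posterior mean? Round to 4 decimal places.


Posterior precision = tau0 + n*tau = 4 + 11*9 = 103
Posterior mean = (tau0*mu0 + n*tau*xbar) / posterior_precision
= (4*9 + 11*9*5) / 103
= 531 / 103 = 5.1553

5.1553


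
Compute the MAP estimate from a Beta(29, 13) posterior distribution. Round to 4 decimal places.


MAP = mode of Beta distribution
= (alpha - 1)/(alpha + beta - 2)
= (29-1)/(29+13-2)
= 28/40 = 0.7

0.7


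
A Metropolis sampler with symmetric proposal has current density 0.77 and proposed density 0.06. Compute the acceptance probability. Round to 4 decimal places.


For symmetric proposals, acceptance = min(1, pi(x*)/pi(x))
= min(1, 0.06/0.77)
= min(1, 0.0779) = 0.0779

0.0779


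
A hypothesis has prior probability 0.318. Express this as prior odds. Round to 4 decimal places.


Odds = P(H) / P(not H) = 0.318 / 0.682
= 0.4663

0.4663


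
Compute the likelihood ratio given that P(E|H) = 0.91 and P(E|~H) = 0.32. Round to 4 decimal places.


LR = P(E|H) / P(E|~H)
= 0.91 / 0.32 = 2.8438

2.8438


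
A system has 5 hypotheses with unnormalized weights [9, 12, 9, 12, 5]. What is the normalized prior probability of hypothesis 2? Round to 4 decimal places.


The normalized prior is the weight divided by the total.
Total weight = 47
P(H2) = 12 / 47 = 0.2553

0.2553


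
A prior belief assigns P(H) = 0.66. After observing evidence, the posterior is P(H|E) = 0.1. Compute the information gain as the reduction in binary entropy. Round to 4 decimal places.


H(prior) = -0.66*log2(0.66) - 0.34*log2(0.34)
= 0.9248
H(post) = -0.1*log2(0.1) - 0.9*log2(0.9)
= 0.469
IG = 0.9248 - 0.469 = 0.4558

0.4558


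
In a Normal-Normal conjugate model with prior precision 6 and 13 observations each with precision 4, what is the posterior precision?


Posterior precision = prior precision + n * observation precision
= 6 + 13 * 4
= 6 + 52 = 58

58


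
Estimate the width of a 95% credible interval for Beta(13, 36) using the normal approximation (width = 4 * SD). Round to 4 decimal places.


For Beta(a,b): Var = ab/((a+b)^2(a+b+1))
Var = 0.0039, SD = 0.0624
Approximate 95% CI width = 4 * 0.0624 = 0.2497

0.2497


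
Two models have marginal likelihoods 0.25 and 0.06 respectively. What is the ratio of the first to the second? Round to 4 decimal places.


Evidence ratio = 0.25 / 0.06
= 4.1667

4.1667


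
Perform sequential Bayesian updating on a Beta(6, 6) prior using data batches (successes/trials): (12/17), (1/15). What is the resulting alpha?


Accumulate successes: 13
Posterior alpha = prior alpha + sum of successes
= 6 + 13 = 19

19


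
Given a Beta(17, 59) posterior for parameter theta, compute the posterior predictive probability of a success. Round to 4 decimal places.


For a Beta-Bernoulli model, the predictive probability is the mean:
P(success) = 17/(17+59) = 17/76 = 0.2237

0.2237


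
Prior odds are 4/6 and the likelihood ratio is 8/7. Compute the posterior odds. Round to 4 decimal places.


Posterior odds = prior odds * likelihood ratio
= (4/6) * (8/7)
= 32 / 42
= 0.7619

0.7619


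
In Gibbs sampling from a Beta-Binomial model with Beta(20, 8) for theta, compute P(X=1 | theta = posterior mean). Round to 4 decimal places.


Posterior mean = alpha/(alpha+beta) = 20/28 = 0.7143
P(X=1|theta=mean) = theta = 0.7143

0.7143


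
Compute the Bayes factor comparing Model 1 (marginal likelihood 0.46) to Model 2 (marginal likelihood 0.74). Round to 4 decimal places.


BF12 = marginal likelihood of M1 / marginal likelihood of M2
= 0.46/0.74
= 0.6216

0.6216


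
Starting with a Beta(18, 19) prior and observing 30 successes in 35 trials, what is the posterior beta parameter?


Posterior beta = prior beta + failures
Failures = 35 - 30 = 5
beta_post = 19 + 5 = 24

24


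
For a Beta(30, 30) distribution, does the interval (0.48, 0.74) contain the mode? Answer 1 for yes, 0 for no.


Mode of Beta(a,b) = (a-1)/(a+b-2)
= (30-1)/(30+30-2) = 0.5
Check: 0.48 <= 0.5 <= 0.74?
Result: 1

1


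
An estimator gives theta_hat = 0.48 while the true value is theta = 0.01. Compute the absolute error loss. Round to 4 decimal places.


The absolute error loss is |theta_hat - theta|
= |0.48 - 0.01|
= 0.47

0.47


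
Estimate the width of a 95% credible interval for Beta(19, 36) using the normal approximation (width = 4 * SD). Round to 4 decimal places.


For Beta(a,b): Var = ab/((a+b)^2(a+b+1))
Var = 0.004, SD = 0.0635
Approximate 95% CI width = 4 * 0.0635 = 0.2542

0.2542


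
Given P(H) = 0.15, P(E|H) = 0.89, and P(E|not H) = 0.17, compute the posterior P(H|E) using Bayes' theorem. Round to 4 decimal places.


By Bayes' theorem: P(H|E) = P(E|H)*P(H) / P(E)
P(E) = P(E|H)*P(H) + P(E|not H)*P(not H)
P(E) = 0.89*0.15 + 0.17*0.85 = 0.278
P(H|E) = 0.89*0.15 / 0.278 = 0.4802

0.4802


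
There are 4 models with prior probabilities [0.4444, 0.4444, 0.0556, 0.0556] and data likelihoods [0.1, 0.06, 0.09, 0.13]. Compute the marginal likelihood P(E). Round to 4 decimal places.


P(E) = sum over models of P(M_i) * P(E|M_i)
= 0.4444*0.1 + 0.4444*0.06 + 0.0556*0.09 + 0.0556*0.13
= 0.0833

0.0833


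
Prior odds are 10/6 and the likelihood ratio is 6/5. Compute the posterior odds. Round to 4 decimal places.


Posterior odds = prior odds * likelihood ratio
= (10/6) * (6/5)
= 60 / 30
= 2.0

2.0


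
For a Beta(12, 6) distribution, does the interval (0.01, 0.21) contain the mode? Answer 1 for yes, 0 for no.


Mode of Beta(a,b) = (a-1)/(a+b-2)
= (12-1)/(12+6-2) = 0.6875
Check: 0.01 <= 0.6875 <= 0.21?
Result: 0

0


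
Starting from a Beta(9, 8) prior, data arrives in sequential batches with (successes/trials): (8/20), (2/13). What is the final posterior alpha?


In sequential Bayesian updating, we sum all successes.
Total successes = 10
Final alpha = 9 + 10 = 19

19


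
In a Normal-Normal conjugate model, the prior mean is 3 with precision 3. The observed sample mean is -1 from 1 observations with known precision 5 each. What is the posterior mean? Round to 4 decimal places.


Posterior precision = tau0 + n*tau = 3 + 1*5 = 8
Posterior mean = (tau0*mu0 + n*tau*xbar) / posterior_precision
= (3*3 + 1*5*-1) / 8
= 4 / 8 = 0.5

0.5


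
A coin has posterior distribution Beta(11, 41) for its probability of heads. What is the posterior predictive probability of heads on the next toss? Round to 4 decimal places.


Posterior predictive = E[theta] = alpha/(alpha+beta)
= 11/52
= 0.2115

0.2115


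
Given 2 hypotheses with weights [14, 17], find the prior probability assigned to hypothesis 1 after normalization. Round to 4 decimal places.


To normalize, divide each weight by the sum of all weights.
Sum = 31
Prior(H1) = 14/31 = 0.4516

0.4516


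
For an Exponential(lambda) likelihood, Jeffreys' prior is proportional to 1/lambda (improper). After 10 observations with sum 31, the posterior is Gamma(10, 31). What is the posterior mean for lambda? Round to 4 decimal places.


Posterior = Gamma(n, sum_x) = Gamma(10, 31)
Posterior mean = shape/rate = 10/31
= 0.3226

0.3226


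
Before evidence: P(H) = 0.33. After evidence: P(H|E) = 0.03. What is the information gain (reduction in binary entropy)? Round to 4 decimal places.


Prior entropy = 0.9149
Posterior entropy = 0.1944
Information gain = 0.9149 - 0.1944 = 0.7205

0.7205


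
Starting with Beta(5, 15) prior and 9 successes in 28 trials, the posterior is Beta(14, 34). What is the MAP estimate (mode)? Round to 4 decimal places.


The mode of Beta(a, b) when a > 1 and b > 1 is (a-1)/(a+b-2)
= (14 - 1) / (14 + 34 - 2)
= 13 / 46
= 0.2826

0.2826


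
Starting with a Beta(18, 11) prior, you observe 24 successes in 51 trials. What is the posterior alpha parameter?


For a Beta-Binomial conjugate model:
Posterior alpha = prior alpha + number of successes
= 18 + 24 = 42

42


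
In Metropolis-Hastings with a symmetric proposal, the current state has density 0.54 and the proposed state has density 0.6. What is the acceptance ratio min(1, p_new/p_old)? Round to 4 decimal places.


Ratio = p_new / p_old = 0.6 / 0.54 = 1.1111
Acceptance = min(1, 1.1111) = 1.0

1.0


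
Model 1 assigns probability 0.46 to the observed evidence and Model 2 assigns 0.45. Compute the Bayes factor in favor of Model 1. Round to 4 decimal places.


BF = P(data|M1) / P(data|M2)
= 0.46 / 0.45 = 1.0222

1.0222


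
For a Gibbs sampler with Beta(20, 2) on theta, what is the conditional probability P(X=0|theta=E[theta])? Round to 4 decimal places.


E[theta] = 20/(20+2) = 0.9091
P(X=0|theta) = 1 - theta = 0.0909

0.0909


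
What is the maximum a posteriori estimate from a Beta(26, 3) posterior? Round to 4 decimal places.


The MAP estimate equals the mode of the distribution.
Mode of Beta(a,b) = (a-1)/(a+b-2)
= 25/27
= 0.9259

0.9259


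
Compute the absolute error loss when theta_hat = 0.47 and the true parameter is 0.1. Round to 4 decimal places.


L = |theta_hat - theta_true|
= |0.47 - 0.1| = 0.37

0.37


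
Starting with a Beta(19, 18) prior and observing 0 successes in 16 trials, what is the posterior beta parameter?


Posterior beta = prior beta + failures
Failures = 16 - 0 = 16
beta_post = 18 + 16 = 34

34


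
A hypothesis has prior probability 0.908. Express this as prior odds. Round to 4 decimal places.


Odds = P(H) / P(not H) = 0.908 / 0.092
= 9.8696

9.8696


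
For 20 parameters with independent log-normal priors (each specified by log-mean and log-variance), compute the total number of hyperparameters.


A log-normal prior has 2 hyperparameters per parameter.
Total = 20 * 2 = 40

40


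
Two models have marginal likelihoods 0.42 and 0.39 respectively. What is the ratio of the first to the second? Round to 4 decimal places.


Evidence ratio = 0.42 / 0.39
= 1.0769

1.0769


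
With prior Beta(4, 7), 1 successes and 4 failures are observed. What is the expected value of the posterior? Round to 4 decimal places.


Posterior = Beta(5, 11)
E[theta] = alpha/(alpha+beta)
= 5/16 = 0.3125

0.3125


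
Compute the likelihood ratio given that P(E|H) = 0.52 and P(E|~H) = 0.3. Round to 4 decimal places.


LR = P(E|H) / P(E|~H)
= 0.52 / 0.3 = 1.7333

1.7333


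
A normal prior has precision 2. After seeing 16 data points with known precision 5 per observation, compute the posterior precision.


In the conjugate normal model, precisions add:
tau_posterior = tau_prior + n * tau_data
= 2 + 16*5 = 82

82


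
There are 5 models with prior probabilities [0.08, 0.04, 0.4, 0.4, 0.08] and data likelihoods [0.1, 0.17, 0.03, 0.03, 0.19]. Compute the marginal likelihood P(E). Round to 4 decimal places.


P(E) = sum over models of P(M_i) * P(E|M_i)
= 0.08*0.1 + 0.04*0.17 + 0.4*0.03 + 0.4*0.03 + 0.08*0.19
= 0.054

0.054


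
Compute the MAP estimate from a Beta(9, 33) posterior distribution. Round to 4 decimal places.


MAP = mode of Beta distribution
= (alpha - 1)/(alpha + beta - 2)
= (9-1)/(9+33-2)
= 8/40 = 0.2

0.2


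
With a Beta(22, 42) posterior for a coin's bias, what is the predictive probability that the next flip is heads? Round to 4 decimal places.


The predictive probability equals the posterior mean.
P(next = heads) = alpha / (alpha + beta)
= 22 / 64 = 0.3438

0.3438


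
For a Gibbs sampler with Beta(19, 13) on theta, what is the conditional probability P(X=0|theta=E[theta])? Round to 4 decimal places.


E[theta] = 19/(19+13) = 0.5938
P(X=0|theta) = 1 - theta = 0.4062

0.4062


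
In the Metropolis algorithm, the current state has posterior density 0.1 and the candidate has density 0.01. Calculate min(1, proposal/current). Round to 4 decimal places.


Ratio = 0.01/0.1 = 0.1
Acceptance probability = min(1, 0.1)
= 0.1

0.1


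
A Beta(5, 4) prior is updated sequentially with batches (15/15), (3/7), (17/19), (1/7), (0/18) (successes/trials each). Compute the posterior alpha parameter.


Sequential conjugate updating is equivalent to a single batch update.
Total successes across all batches = 36
alpha_posterior = alpha_prior + total_successes = 5 + 36
= 41

41


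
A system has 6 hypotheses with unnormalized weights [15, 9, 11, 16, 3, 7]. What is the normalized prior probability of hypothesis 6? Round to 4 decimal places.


The normalized prior is the weight divided by the total.
Total weight = 61
P(H6) = 7 / 61 = 0.1148

0.1148


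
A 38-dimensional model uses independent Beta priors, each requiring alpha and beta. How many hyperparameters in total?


Per parameter: 2 (alpha and beta).
Total = 38 * 2 = 76

76


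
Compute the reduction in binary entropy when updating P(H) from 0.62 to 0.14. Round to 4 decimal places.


H_before = -p*log2(p) - (1-p)*log2(1-p) for p=0.62: 0.958
H_after for p=0.14: 0.5842
Reduction = 0.958 - 0.5842 = 0.3738

0.3738


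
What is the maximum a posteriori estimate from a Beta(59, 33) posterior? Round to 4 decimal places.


The MAP estimate equals the mode of the distribution.
Mode of Beta(a,b) = (a-1)/(a+b-2)
= 58/90
= 0.6444

0.6444


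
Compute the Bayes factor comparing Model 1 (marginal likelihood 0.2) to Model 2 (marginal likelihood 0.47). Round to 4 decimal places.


BF12 = marginal likelihood of M1 / marginal likelihood of M2
= 0.2/0.47
= 0.4255

0.4255


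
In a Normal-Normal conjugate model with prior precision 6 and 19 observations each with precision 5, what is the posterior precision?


Posterior precision = prior precision + n * observation precision
= 6 + 19 * 5
= 6 + 95 = 101

101


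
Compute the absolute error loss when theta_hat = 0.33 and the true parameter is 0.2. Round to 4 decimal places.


L = |theta_hat - theta_true|
= |0.33 - 0.2| = 0.13

0.13


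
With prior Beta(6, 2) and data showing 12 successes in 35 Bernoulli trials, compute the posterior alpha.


Conjugate update: alpha_posterior = alpha_prior + k
= 6 + 12 = 18

18


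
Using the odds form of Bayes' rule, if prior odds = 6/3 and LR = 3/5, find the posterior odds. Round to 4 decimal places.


Bayes' rule in odds form: posterior odds = prior odds * LR
= (6 * 3) / (3 * 5)
= 18/15 = 1.2

1.2


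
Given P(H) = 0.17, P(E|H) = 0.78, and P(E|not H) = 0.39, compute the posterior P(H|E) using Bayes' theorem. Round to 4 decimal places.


By Bayes' theorem: P(H|E) = P(E|H)*P(H) / P(E)
P(E) = P(E|H)*P(H) + P(E|not H)*P(not H)
P(E) = 0.78*0.17 + 0.39*0.83 = 0.4563
P(H|E) = 0.78*0.17 / 0.4563 = 0.2906

0.2906


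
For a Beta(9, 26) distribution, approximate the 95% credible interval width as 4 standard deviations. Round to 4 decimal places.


Variance of Beta(a,b) = ab / ((a+b)^2 * (a+b+1))
= 9*26 / ((35)^2 * 36)
= 0.0053
SD = sqrt(0.0053) = 0.0728
Width = 4 * SD = 0.2914

0.2914


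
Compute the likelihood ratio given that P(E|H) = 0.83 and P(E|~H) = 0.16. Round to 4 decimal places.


LR = P(E|H) / P(E|~H)
= 0.83 / 0.16 = 5.1875

5.1875


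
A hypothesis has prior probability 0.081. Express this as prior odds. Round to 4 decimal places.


Odds = P(H) / P(not H) = 0.081 / 0.919
= 0.0881

0.0881


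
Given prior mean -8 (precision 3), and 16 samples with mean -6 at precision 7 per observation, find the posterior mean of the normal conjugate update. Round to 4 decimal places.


The posterior mean is a precision-weighted average of prior and data.
Post. prec. = 3 + 112 = 115
Post. mean = (-24 + -672)/115 = -696/115 = -6.0522

-6.0522


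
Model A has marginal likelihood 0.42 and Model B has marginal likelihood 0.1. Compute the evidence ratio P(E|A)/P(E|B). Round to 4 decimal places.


Evidence ratio = P(E|A) / P(E|B)
= 0.42 / 0.1
= 4.2

4.2


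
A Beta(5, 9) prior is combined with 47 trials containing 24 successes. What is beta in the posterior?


In conjugate updating:
beta_posterior = beta_prior + (n - k)
= 9 + (47 - 24)
= 9 + 23 = 32

32


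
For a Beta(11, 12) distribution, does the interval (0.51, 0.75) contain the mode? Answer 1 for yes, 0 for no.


Mode of Beta(a,b) = (a-1)/(a+b-2)
= (11-1)/(11+12-2) = 0.4762
Check: 0.51 <= 0.4762 <= 0.75?
Result: 0

0


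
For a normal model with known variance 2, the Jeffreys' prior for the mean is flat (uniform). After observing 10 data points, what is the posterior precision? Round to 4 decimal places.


Jeffreys' prior for normal mean (known variance) is flat.
Prior precision = 0.
Posterior precision = prior_prec + n/sigma^2 = 0 + 10/2
= 5.0

5.0


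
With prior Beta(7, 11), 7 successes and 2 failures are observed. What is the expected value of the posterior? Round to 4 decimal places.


Posterior = Beta(14, 13)
E[theta] = alpha/(alpha+beta)
= 14/27 = 0.5185

0.5185


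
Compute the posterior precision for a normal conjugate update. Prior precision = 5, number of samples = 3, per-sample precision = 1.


tau_post = tau_0 + n * tau
= 5 + 3 * 1 = 8

8


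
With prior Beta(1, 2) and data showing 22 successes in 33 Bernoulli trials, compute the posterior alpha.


Conjugate update: alpha_posterior = alpha_prior + k
= 1 + 22 = 23

23


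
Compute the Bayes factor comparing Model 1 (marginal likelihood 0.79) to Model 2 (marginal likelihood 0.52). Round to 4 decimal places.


BF12 = marginal likelihood of M1 / marginal likelihood of M2
= 0.79/0.52
= 1.5192

1.5192


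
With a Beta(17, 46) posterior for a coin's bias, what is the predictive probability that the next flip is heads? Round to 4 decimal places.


The predictive probability equals the posterior mean.
P(next = heads) = alpha / (alpha + beta)
= 17 / 63 = 0.2698

0.2698


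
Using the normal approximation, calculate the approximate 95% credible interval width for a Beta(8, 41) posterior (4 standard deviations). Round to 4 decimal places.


Var(Beta) = 8*41/(49^2 * 50) = 0.0027
SD = 0.0523
Width ~ 4*SD = 0.2091

0.2091


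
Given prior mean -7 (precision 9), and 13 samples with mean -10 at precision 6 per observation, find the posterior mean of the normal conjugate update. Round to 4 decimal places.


The posterior mean is a precision-weighted average of prior and data.
Post. prec. = 9 + 78 = 87
Post. mean = (-63 + -780)/87 = -843/87 = -9.6897

-9.6897


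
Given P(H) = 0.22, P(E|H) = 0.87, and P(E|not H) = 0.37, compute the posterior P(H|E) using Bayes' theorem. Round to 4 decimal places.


By Bayes' theorem: P(H|E) = P(E|H)*P(H) / P(E)
P(E) = P(E|H)*P(H) + P(E|not H)*P(not H)
P(E) = 0.87*0.22 + 0.37*0.78 = 0.48
P(H|E) = 0.87*0.22 / 0.48 = 0.3987

0.3987


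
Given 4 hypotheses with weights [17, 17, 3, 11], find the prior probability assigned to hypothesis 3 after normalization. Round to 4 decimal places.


To normalize, divide each weight by the sum of all weights.
Sum = 48
Prior(H3) = 3/48 = 0.0625

0.0625


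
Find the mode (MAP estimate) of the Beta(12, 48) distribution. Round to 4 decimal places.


For Beta(a,b) with a,b > 1:
Mode = (a-1)/(a+b-2) = (12-1)/(60-2)
= 11/58 = 0.1897

0.1897


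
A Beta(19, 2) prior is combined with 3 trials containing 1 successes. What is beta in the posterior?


In conjugate updating:
beta_posterior = beta_prior + (n - k)
= 2 + (3 - 1)
= 2 + 2 = 4

4


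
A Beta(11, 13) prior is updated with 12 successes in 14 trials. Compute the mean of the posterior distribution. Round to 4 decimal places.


After update: Beta(23, 15)
Mean = 23 / (23 + 15) = 23 / 38
= 0.6053

0.6053


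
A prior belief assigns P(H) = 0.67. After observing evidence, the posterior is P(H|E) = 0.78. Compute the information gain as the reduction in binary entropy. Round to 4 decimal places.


H(prior) = -0.67*log2(0.67) - 0.33*log2(0.33)
= 0.9149
H(post) = -0.78*log2(0.78) - 0.22*log2(0.22)
= 0.7602
IG = 0.9149 - 0.7602 = 0.1548

0.1548


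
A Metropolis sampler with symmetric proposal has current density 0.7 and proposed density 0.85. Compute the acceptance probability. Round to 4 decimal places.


For symmetric proposals, acceptance = min(1, pi(x*)/pi(x))
= min(1, 0.85/0.7)
= min(1, 1.2143) = 1.0

1.0


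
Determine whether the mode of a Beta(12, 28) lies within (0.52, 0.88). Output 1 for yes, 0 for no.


First find the mode: (a-1)/(a+b-2) = 0.2895
Is 0.2895 in (0.52, 0.88)? 0

0


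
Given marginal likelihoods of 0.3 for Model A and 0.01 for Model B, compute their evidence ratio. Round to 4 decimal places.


Ratio = ML(A) / ML(B) = 0.3/0.01
= 30.0

30.0


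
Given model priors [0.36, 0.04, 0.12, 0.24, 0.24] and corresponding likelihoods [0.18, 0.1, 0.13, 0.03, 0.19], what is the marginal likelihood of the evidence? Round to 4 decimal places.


P(E) = sum_i P(M_i) P(E|M_i)
= 0.0648 + 0.004 + 0.0156 + 0.0072 + 0.0456
= 0.1372

0.1372


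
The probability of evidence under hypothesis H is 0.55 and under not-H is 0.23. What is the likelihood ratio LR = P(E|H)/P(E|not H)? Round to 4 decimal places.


LR = 0.55 / 0.23
= 2.3913

2.3913


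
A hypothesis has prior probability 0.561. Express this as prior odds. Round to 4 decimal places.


Odds = P(H) / P(not H) = 0.561 / 0.439
= 1.2779

1.2779


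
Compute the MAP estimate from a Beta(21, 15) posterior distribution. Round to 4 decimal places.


MAP = mode of Beta distribution
= (alpha - 1)/(alpha + beta - 2)
= (21-1)/(21+15-2)
= 20/34 = 0.5882

0.5882


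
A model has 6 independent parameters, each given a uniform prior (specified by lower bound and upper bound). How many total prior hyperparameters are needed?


Each uniform prior needs 2 hyperparameters (lower bound and upper bound).
Total = 2 * 6 = 12

12


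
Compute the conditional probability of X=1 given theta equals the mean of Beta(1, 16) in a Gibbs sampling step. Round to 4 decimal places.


Mean of Beta(1, 16) = 0.0588
P(X=1 | theta=0.0588) = 0.0588

0.0588


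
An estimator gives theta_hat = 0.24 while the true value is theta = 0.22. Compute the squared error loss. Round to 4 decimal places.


The squared error loss is (theta_hat - theta)^2
= (0.24 - 0.22)^2
= (0.02)^2 = 0.0004

0.0004


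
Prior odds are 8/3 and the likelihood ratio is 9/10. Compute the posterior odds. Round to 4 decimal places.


Posterior odds = prior odds * likelihood ratio
= (8/3) * (9/10)
= 72 / 30
= 2.4

2.4


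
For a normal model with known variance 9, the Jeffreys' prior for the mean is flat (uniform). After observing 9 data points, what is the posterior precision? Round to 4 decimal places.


Jeffreys' prior for normal mean (known variance) is flat.
Prior precision = 0.
Posterior precision = prior_prec + n/sigma^2 = 0 + 9/9
= 1.0

1.0


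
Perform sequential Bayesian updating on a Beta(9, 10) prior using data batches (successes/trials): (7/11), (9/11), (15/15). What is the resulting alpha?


Accumulate successes: 31
Posterior alpha = prior alpha + sum of successes
= 9 + 31 = 40

40


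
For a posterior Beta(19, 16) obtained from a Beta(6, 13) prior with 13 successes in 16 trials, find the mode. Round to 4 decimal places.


Mode = (alpha - 1) / (alpha + beta - 2)
= 18 / 33
= 0.5455

0.5455


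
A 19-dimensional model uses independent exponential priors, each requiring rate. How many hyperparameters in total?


Per parameter: 1 (rate).
Total = 19 * 1 = 19

19


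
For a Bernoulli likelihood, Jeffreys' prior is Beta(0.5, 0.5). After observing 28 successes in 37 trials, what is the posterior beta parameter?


Jeffreys' prior for Bernoulli is Beta(0.5, 0.5).
Posterior is Beta(0.5 + k, 0.5 + n - k).
Posterior beta = 0.5 + (n - k) = 0.5 + 9 = 9.5

9.5


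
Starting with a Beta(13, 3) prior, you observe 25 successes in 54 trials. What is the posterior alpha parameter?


For a Beta-Binomial conjugate model:
Posterior alpha = prior alpha + number of successes
= 13 + 25 = 38

38


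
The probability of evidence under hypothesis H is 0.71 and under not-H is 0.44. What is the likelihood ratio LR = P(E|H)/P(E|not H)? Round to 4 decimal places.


LR = 0.71 / 0.44
= 1.6136

1.6136


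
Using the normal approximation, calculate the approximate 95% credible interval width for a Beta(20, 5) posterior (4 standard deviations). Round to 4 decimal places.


Var(Beta) = 20*5/(25^2 * 26) = 0.0062
SD = 0.0784
Width ~ 4*SD = 0.3138

0.3138


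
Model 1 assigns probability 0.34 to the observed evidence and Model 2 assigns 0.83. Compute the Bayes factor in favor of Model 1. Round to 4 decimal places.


BF = P(data|M1) / P(data|M2)
= 0.34 / 0.83 = 0.4096

0.4096


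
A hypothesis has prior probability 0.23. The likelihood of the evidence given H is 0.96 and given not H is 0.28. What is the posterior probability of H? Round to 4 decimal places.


Using Bayes' theorem:
P(E) = 0.23 * 0.96 + 0.77 * 0.28
P(E) = 0.4364
P(H|E) = (0.23 * 0.96) / 0.4364 = 0.506

0.506


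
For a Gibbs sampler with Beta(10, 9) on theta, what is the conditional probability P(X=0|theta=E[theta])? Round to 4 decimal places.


E[theta] = 10/(10+9) = 0.5263
P(X=0|theta) = 1 - theta = 0.4737

0.4737


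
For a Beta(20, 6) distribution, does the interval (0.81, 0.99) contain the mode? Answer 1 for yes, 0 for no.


Mode of Beta(a,b) = (a-1)/(a+b-2)
= (20-1)/(20+6-2) = 0.7917
Check: 0.81 <= 0.7917 <= 0.99?
Result: 0

0


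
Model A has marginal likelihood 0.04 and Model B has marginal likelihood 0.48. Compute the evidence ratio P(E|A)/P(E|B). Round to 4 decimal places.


Evidence ratio = P(E|A) / P(E|B)
= 0.04 / 0.48
= 0.0833

0.0833


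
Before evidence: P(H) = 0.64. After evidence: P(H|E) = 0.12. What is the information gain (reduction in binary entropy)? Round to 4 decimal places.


Prior entropy = 0.9427
Posterior entropy = 0.5294
Information gain = 0.9427 - 0.5294 = 0.4133

0.4133


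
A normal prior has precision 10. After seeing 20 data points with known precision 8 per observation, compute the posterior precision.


In the conjugate normal model, precisions add:
tau_posterior = tau_prior + n * tau_data
= 10 + 20*8 = 170

170


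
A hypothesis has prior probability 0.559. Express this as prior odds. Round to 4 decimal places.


Odds = P(H) / P(not H) = 0.559 / 0.441
= 1.2676

1.2676


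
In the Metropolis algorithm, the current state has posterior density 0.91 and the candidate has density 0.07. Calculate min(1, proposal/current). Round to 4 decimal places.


Ratio = 0.07/0.91 = 0.0769
Acceptance probability = min(1, 0.0769)
= 0.0769

0.0769


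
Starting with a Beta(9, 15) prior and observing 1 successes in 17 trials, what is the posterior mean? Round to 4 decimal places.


Posterior parameters: alpha = 9 + 1 = 10
beta = 15 + 16 = 31
Posterior mean = alpha / (alpha + beta) = 10 / 41
= 0.2439

0.2439


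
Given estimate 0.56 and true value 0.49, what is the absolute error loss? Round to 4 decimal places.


Absolute error = |estimate - true|
= |0.07| = 0.07

0.07


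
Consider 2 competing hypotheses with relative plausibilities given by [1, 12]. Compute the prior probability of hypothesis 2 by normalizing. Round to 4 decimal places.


Sum of weights = 1 + 12 = 13
Normalized prior for H2 = 12 / 13
= 0.9231

0.9231


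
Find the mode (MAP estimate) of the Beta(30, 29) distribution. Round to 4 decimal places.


For Beta(a,b) with a,b > 1:
Mode = (a-1)/(a+b-2) = (30-1)/(59-2)
= 29/57 = 0.5088

0.5088


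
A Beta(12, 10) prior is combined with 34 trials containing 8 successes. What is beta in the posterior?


In conjugate updating:
beta_posterior = beta_prior + (n - k)
= 10 + (34 - 8)
= 10 + 26 = 36

36


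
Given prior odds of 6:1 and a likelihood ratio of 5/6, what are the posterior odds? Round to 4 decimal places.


Posterior odds = prior odds * LR
Prior odds = 6/1 = 6.0
LR = 5/6 = 0.8333
Posterior odds = 6.0 * 0.8333 = 5.0

5.0


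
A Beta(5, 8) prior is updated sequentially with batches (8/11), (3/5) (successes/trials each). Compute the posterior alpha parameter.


Sequential conjugate updating is equivalent to a single batch update.
Total successes across all batches = 11
alpha_posterior = alpha_prior + total_successes = 5 + 11
= 16

16


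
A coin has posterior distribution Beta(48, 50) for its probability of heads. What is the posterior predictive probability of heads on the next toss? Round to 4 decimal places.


Posterior predictive = E[theta] = alpha/(alpha+beta)
= 48/98
= 0.4898

0.4898


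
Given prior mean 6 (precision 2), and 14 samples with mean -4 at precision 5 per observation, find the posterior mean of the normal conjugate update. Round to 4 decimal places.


The posterior mean is a precision-weighted average of prior and data.
Post. prec. = 2 + 70 = 72
Post. mean = (12 + -280)/72 = -268/72 = -3.7222

-3.7222


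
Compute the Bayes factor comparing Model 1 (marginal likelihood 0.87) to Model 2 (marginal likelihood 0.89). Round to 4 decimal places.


BF12 = marginal likelihood of M1 / marginal likelihood of M2
= 0.87/0.89
= 0.9775

0.9775


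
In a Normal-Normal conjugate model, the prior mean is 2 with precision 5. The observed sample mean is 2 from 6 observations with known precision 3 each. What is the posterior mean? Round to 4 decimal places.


Posterior precision = tau0 + n*tau = 5 + 6*3 = 23
Posterior mean = (tau0*mu0 + n*tau*xbar) / posterior_precision
= (5*2 + 6*3*2) / 23
= 46 / 23 = 2.0

2.0


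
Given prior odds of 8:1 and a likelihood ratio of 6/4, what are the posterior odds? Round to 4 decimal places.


Posterior odds = prior odds * LR
Prior odds = 8/1 = 8.0
LR = 6/4 = 1.5
Posterior odds = 8.0 * 1.5 = 12.0

12.0


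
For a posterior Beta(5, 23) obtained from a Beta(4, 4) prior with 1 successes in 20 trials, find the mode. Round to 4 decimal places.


Mode = (alpha - 1) / (alpha + beta - 2)
= 4 / 26
= 0.1538

0.1538


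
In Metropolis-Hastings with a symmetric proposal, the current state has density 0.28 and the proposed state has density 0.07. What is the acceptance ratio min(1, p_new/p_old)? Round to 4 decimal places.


Ratio = p_new / p_old = 0.07 / 0.28 = 0.25
Acceptance = min(1, 0.25) = 0.25

0.25


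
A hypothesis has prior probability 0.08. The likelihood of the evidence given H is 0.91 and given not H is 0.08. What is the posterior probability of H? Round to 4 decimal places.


Using Bayes' theorem:
P(E) = 0.08 * 0.91 + 0.92 * 0.08
P(E) = 0.1464
P(H|E) = (0.08 * 0.91) / 0.1464 = 0.4973

0.4973


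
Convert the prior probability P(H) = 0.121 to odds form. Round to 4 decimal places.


P(not H) = 1 - 0.121 = 0.879
Odds = 0.121 / 0.879 = 0.1377

0.1377


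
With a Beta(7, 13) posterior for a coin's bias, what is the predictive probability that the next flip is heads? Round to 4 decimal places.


The predictive probability equals the posterior mean.
P(next = heads) = alpha / (alpha + beta)
= 7 / 20 = 0.35

0.35


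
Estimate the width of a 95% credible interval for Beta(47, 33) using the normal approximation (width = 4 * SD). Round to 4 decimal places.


For Beta(a,b): Var = ab/((a+b)^2(a+b+1))
Var = 0.003, SD = 0.0547
Approximate 95% CI width = 4 * 0.0547 = 0.2188

0.2188


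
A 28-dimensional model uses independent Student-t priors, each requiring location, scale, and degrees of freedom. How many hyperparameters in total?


Per parameter: 3 (location, scale, and degrees of freedom).
Total = 28 * 3 = 84

84


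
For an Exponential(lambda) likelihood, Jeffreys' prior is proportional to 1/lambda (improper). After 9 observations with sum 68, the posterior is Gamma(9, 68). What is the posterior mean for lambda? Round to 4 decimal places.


Posterior = Gamma(n, sum_x) = Gamma(9, 68)
Posterior mean = shape/rate = 9/68
= 0.1324

0.1324


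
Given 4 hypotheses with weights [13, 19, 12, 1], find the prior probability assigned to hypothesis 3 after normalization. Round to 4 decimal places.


To normalize, divide each weight by the sum of all weights.
Sum = 45
Prior(H3) = 12/45 = 0.2667

0.2667


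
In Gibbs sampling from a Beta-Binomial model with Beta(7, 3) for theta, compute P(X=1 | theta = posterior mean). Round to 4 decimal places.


Posterior mean = alpha/(alpha+beta) = 7/10 = 0.7
P(X=1|theta=mean) = theta = 0.7

0.7


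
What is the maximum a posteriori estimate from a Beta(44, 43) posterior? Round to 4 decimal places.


The MAP estimate equals the mode of the distribution.
Mode of Beta(a,b) = (a-1)/(a+b-2)
= 43/85
= 0.5059

0.5059
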